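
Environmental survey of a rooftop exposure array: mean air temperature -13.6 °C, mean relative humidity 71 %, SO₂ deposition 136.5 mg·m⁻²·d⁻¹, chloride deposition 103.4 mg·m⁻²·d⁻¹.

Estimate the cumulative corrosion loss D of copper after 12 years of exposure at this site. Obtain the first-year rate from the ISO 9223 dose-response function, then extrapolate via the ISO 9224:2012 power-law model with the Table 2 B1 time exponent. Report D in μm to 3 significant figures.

copper: f(T) = +0.126·(T−10) [T≤10 °C] = -2.9736
  sulphur-dioxide contribution → 0.06416 μm/a
  chloride contribution → 0.2373 μm/a
  total first-year rate 0.3015 μm/a
ISO 9224: D(t) = r_corr · t^b with b = 0.667 (copper, B1)
  D(12) = 0.3015 × 12^0.667 = 0.3015 × 5.246 = 1.581 μm

D(12) = 1.58 μm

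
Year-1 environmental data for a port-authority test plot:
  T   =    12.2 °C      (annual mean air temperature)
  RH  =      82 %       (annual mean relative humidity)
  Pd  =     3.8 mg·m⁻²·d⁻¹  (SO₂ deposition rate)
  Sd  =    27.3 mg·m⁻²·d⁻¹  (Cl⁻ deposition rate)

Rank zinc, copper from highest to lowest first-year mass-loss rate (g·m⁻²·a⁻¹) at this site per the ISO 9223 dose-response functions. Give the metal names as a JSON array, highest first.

["copper", "zinc"]

zinc: temperature factor f = -0.071·(2.2) = -0.1562
  SO₂ term: 0.0129·3.8^0.44·exp(0.046·82-0.1562) = 0.863
  Sd branch = 0.0175·Sd^0.57·e^(0.008·RH+0.085·T) = 0.6265 μm/a
  r_corr = 0.863 + 0.6265 = 1.489 μm/a
  mass loss = 1.489 μm/a × 7.14 g/cm³ = 10.64 g·m⁻²·a⁻¹
copper: temperature factor f = -0.080·(2.2) = -0.1760
  SO₂ term: 0.0053·3.8^0.26·exp(0.059·82-0.1760) = 0.7938
  Cl⁻ term: 0.01025·27.3^0.27·exp(0.036·82+0.049·12.2) = 0.8713
  sum: 0.7938 + 0.8713 → r_corr = 1.665 μm/a
  mass loss = 1.665 μm/a × 8.96 g/cm³ = 14.92 g·m⁻²·a⁻¹
Ordering by g·m⁻²·a⁻¹: copper (14.9) > zinc (10.6)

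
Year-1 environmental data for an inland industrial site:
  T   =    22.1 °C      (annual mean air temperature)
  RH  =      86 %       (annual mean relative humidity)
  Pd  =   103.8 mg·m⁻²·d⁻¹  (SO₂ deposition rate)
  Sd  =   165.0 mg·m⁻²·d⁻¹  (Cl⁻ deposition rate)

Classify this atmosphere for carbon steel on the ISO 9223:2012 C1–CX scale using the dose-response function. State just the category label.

C5

carbon steel: f(T) = -0.054·(T−10) [T>10 °C] = -0.6534
  Pd branch = 1.77·Pd^0.52·e^(0.02·RH+f) = 57.49 μm/a
  Sd branch = 0.102·Sd^0.62·e^(0.033·RH+0.04·T) = 99.97 μm/a
  sum: 57.49 + 99.97 → r_corr = 157.5 μm/a
Category bounds: 80…200 μm/a bracket r_corr ⇒ C5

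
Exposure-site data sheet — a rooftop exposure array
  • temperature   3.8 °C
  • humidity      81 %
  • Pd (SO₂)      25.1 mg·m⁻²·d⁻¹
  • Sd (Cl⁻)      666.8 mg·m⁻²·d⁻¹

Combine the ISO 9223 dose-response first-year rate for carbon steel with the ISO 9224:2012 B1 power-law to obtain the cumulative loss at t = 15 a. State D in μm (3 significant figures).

carbon steel: T≤10 °C ⇒ hinge +0.150·(3.8−10) = -0.9300
  Pd branch = 1.77·Pd^0.52·e^(0.02·RH+f) = 18.86 μm/a
  Cl⁻ term: 0.102·666.8^0.62·exp(0.033·81+0.04·3.8) = 96.91
  r_corr = 18.86 + 96.91 = 115.8 μm/a
Long-term exponent b (ISO 9224 Table 2, B1) = 0.523
  D(15) = 115.8 × 15^0.523 = 115.8 × 4.122 = 477.2 μm

D(15) = 477 μm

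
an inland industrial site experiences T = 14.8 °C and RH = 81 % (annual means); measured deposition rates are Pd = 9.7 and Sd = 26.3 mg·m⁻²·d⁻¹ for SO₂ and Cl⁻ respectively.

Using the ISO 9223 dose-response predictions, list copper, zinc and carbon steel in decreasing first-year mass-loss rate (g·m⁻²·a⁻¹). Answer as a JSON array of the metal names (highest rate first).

copper: T>10 °C ⇒ hinge -0.080·(14.8−10) = -0.3840
  sulphur-dioxide contribution → 0.7755 μm/a
  chloride contribution → 0.9451 μm/a
  total first-year rate 1.721 μm/a
  mass loss = 1.721 μm/a × 8.96 g/cm³ = 15.42 g·m⁻²·a⁻¹
zinc: f(T) = -0.071·(T−10) [T>10 °C] = -0.3408
  sulphur-dioxide contribution → 1.035 μm/a
  chloride contribution → 0.7589 μm/a
  ⇒ r_corr(zinc) = 1.794 μm/a
  mass loss = 1.794 μm/a × 7.14 g/cm³ = 12.81 g·m⁻²·a⁻¹
carbon steel: temperature factor f = -0.054·(4.8) = -0.2592
  sulphur-dioxide contribution → 22.49 μm/a
  chloride contribution → 20.27 μm/a
  ⇒ r_corr(carbon steel) = 42.77 μm/a
  mass loss = 42.77 μm/a × 7.85 g/cm³ = 335.7 g·m⁻²·a⁻¹
Ordering by g·m⁻²·a⁻¹: carbon steel (336) > copper (15.4) > zinc (12.8)

["carbon steel", "copper", "zinc"]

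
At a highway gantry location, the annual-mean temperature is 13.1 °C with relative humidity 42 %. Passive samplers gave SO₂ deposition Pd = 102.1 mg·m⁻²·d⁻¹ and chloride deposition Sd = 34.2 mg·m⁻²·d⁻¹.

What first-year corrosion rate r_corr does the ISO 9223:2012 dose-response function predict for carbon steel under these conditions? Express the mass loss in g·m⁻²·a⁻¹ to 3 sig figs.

r_corr = 350 g·m⁻²·a⁻¹

carbon steel: T>10 °C ⇒ hinge -0.054·(13.1−10) = -0.1674
  sulphur-dioxide contribution → 38.44 μm/a
  chloride contribution → 6.155 μm/a
  ⇒ r_corr(carbon steel) = 44.59 μm/a
Convert to mass loss: 44.59 μm/a × 7.85 g/cm³ = 350.1 g·m⁻²·a⁻¹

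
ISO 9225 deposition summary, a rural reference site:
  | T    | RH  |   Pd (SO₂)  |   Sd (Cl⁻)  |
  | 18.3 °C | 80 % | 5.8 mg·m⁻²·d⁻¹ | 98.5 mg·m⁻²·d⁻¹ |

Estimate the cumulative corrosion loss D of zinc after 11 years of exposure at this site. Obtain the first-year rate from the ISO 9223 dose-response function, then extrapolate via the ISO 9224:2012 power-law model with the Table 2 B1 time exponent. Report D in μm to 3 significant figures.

zinc: f(T) = -0.071·(T−10) [T>10 °C] = -0.5893
  Pd branch = 0.0129·Pd^0.44·e^(0.046·RH+f) = 0.6149 μm/a
  Cl⁻ term: 0.0175·98.5^0.57·exp(0.008·80+0.085·18.3) = 2.152
  r_corr = 0.6149 + 2.152 = 2.767 μm/a
Power-law: D(11) = r_corr · 11^0.813
  D(11) = 2.767 × 11^0.813 = 2.767 × 7.025 = 19.44 μm

D(11) = 19.4 μm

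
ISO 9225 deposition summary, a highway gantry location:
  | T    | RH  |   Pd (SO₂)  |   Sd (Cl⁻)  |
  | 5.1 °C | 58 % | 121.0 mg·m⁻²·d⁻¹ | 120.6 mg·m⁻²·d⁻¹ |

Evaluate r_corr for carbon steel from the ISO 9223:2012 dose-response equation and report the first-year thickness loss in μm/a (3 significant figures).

r_corr = 49.3 μm/a

carbon steel: T≤10 °C ⇒ hinge +0.150·(5.1−10) = -0.7350
  Pd branch = 1.77·Pd^0.52·e^(0.02·RH+f) = 32.78 μm/a
  Cl⁻ term: 0.102·120.6^0.62·exp(0.033·58+0.04·5.1) = 16.55
  r_corr = 32.78 + 16.55 = 49.33 μm/a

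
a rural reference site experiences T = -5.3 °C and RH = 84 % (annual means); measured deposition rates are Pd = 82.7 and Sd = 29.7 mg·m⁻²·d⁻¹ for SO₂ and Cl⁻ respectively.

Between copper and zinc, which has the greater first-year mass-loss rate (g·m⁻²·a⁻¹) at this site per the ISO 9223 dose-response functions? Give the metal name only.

copper: f(T) = +0.126·(T−10) [T≤10 °C] = -1.9278
  SO₂ term: 0.0053·82.7^0.26·exp(0.059·84-1.9278) = 0.3451
  Cl⁻ term: 0.01025·29.7^0.27·exp(0.036·84+0.049·-5.3) = 0.4063
  r_corr = 0.3451 + 0.4063 = 0.7514 μm/a
  mass loss = 0.7514 μm/a × 8.96 g/cm³ = 6.733 g·m⁻²·a⁻¹
zinc: f(T) = +0.038·(T−10) [T≤10 °C] = -0.5814
  SO₂ term: 0.0129·82.7^0.44·exp(0.046·84-0.5814) = 2.398
  Cl⁻ term: 0.0175·29.7^0.57·exp(0.008·84+0.085·-5.3) = 0.1509
  r_corr = 2.398 + 0.1509 = 2.549 μm/a
  mass loss = 2.549 μm/a × 7.14 g/cm³ = 18.2 g·m⁻²·a⁻¹
Ordering by g·m⁻²·a⁻¹: zinc (18.2) > copper (6.73)

zinc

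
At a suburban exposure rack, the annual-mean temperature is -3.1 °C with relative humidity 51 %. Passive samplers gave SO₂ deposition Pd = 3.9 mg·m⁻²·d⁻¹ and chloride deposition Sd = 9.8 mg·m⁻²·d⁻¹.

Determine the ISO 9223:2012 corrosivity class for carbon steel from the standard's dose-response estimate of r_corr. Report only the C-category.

C2

carbon steel: T≤10 °C ⇒ hinge +0.150·(-3.1−10) = -1.9650
  sulphur-dioxide contribution → 1.396 μm/a
  chloride contribution → 1.996 μm/a
  ⇒ r_corr(carbon steel) = 3.392 μm/a
Category bounds: 1.3…25 μm/a bracket r_corr ⇒ C2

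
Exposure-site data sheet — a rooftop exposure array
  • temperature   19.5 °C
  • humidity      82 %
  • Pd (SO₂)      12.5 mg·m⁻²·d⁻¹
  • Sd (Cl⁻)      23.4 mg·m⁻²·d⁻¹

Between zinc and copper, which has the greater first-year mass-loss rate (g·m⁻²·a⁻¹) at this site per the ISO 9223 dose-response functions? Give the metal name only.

copper

zinc: temperature factor f = -0.071·(9.5) = -0.6745
  SO₂ term: 0.0129·12.5^0.44·exp(0.046·82-0.6745) = 0.8679
  Sd branch = 0.0175·Sd^0.57·e^(0.008·RH+0.085·T) = 1.067 μm/a
  sum: 0.8679 + 1.067 → r_corr = 1.935 μm/a
  mass loss = 1.935 μm/a × 7.14 g/cm³ = 13.82 g·m⁻²·a⁻¹
copper: temperature factor f = -0.080·(9.5) = -0.7600
  Pd branch = 0.0053·Pd^0.26·e^(0.059·RH+f) = 0.6033 μm/a
  Cl⁻ term: 0.01025·23.4^0.27·exp(0.036·82+0.049·19.5) = 1.195
  sum: 0.6033 + 1.195 → r_corr = 1.798 μm/a
  mass loss = 1.798 μm/a × 8.96 g/cm³ = 16.11 g·m⁻²·a⁻¹
Ordering by g·m⁻²·a⁻¹: copper (16.1) > zinc (13.8)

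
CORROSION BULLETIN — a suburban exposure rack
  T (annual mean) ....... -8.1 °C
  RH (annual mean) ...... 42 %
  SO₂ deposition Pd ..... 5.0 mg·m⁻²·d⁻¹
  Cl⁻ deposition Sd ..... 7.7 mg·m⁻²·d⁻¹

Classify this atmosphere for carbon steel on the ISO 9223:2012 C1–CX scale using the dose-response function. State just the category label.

C2

carbon steel: temperature factor f = +0.150·(-18.1) = -2.7150
  Pd branch = 1.77·Pd^0.52·e^(0.02·RH+f) = 0.6268 μm/a
  Cl⁻ term: 0.102·7.7^0.62·exp(0.033·42+0.04·-8.1) = 1.046
  r_corr = 0.6268 + 1.046 = 1.673 μm/a
1.67 μm/a falls in (1.3, 25] for carbon steel → category C2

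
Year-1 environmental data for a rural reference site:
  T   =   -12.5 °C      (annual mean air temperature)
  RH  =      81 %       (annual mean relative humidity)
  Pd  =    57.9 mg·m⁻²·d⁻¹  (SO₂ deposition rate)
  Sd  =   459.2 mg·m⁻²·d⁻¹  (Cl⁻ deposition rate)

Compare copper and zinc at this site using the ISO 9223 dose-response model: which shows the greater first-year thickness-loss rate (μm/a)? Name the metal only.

zinc

copper: T≤10 °C ⇒ hinge +0.126·(-12.5−10) = -2.8350
  sulphur-dioxide contribution → 0.1064 μm/a
  chloride contribution → 0.5369 μm/a
  total first-year rate 0.6432 μm/a
zinc: f(T) = +0.038·(T−10) [T≤10 °C] = -0.8550
  sulphur-dioxide contribution → 1.358 μm/a
  chloride contribution → 0.3805 μm/a
  ⇒ r_corr(zinc) = 1.739 μm/a
Ordering by μm/a: zinc (1.74) > copper (0.643)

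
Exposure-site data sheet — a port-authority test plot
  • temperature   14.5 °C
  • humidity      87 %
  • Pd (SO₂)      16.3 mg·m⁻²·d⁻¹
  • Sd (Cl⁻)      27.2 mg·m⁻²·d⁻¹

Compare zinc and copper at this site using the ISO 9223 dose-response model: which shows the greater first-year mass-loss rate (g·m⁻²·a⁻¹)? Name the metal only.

zinc: f(T) = -0.071·(T−10) [T>10 °C] = -0.3195
  SO₂ term: 0.0129·16.3^0.44·exp(0.046·87-0.3195) = 1.751
  Cl⁻ term: 0.0175·27.2^0.57·exp(0.008·87+0.085·14.5) = 0.7912
  r_corr = 1.751 + 0.7912 = 2.542 μm/a
  mass loss = 2.542 μm/a × 7.14 g/cm³ = 18.15 g·m⁻²·a⁻¹
copper: T>10 °C ⇒ hinge -0.080·(14.5−10) = -0.3600
  SO₂ term: 0.0053·16.3^0.26·exp(0.059·87-0.3600) = 1.295
  Cl⁻ term: 0.01025·27.2^0.27·exp(0.036·87+0.049·14.5) = 1.166
  sum: 1.295 + 1.166 → r_corr = 2.462 μm/a
  mass loss = 2.462 μm/a × 8.96 g/cm³ = 22.06 g·m⁻²·a⁻¹
Ordering by g·m⁻²·a⁻¹: copper (22.1) > zinc (18.1)

copper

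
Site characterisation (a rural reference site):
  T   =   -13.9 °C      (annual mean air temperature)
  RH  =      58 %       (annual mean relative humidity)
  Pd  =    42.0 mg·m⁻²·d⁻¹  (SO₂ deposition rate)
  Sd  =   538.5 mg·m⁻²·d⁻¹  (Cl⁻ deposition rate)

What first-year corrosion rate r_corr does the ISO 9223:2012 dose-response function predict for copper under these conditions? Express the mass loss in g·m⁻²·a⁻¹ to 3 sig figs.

r_corr = 2.24 g·m⁻²·a⁻¹

copper: f(T) = +0.126·(T−10) [T≤10 °C] = -3.0114
  sulphur-dioxide contribution → 0.02112 μm/a
  chloride contribution → 0.2286 μm/a
  total first-year rate 0.2498 μm/a
Convert to mass loss: 0.2498 μm/a × 8.96 g/cm³ = 2.238 g·m⁻²·a⁻¹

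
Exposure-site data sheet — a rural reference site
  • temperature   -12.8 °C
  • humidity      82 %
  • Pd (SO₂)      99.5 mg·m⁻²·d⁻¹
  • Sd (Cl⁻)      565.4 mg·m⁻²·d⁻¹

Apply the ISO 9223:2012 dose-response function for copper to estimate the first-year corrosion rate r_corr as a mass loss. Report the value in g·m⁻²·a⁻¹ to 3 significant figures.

copper: f(T) = +0.126·(T−10) [T≤10 °C] = -2.8728
  sulphur-dioxide contribution → 0.1251 μm/a
  chloride contribution → 0.5801 μm/a
  ⇒ r_corr(copper) = 0.7052 μm/a
Convert to mass loss: 0.7052 μm/a × 8.96 g/cm³ = 6.318 g·m⁻²·a⁻¹

r_corr = 6.32 g·m⁻²·a⁻¹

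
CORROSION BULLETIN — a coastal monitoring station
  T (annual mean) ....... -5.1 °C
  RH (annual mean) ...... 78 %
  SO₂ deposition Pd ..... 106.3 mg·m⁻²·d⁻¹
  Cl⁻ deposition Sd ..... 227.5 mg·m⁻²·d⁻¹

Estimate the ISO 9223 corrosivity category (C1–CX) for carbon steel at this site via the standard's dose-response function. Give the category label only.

carbon steel: T≤10 °C ⇒ hinge +0.150·(-5.1−10) = -2.2650
  sulphur-dioxide contribution → 9.899 μm/a
  chloride contribution → 31.57 μm/a
  ⇒ r_corr(carbon steel) = 41.46 μm/a
ISO 9223 Table 2 (carbon steel): 25 < 41.5 ≤ 50 μm/a ⇒ C3

C3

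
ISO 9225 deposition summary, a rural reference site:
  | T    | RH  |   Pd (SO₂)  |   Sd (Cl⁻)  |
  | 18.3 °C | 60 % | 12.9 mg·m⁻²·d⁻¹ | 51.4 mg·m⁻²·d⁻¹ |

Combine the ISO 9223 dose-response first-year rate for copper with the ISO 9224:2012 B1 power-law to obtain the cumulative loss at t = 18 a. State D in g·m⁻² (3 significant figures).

copper: temperature factor f = -0.080·(8.3) = -0.6640
  sulphur-dioxide contribution → 0.1828 μm/a
  chloride contribution → 0.6312 μm/a
  ⇒ r_corr(copper) = 0.8141 μm/a
ISO 9224: D(t) = r_corr · t^b with b = 0.667 (copper, B1)
  D(18) = 0.8141 × 18^0.667 = 0.8141 × 6.875 = 5.597 μm
  Mass loss = 5.597 μm × 8.96 g/cm³ = 50.15 g·m⁻²

D(18) = 50.1 g·m⁻²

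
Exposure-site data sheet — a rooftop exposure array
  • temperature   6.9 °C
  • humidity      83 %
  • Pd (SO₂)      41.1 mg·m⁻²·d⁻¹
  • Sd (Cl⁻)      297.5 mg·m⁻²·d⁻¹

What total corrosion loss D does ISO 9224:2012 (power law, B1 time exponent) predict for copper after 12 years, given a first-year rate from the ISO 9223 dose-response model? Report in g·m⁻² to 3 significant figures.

D(12) = 122 g·m⁻²

copper: T≤10 °C ⇒ hinge +0.126·(6.9−10) = -0.3906
  sulphur-dioxide contribution → 1.262 μm/a
  chloride contribution → 1.328 μm/a
  total first-year rate 2.589 μm/a
ISO 9224: D(t) = r_corr · t^b with b = 0.667 (copper, B1)
  D(12) = 2.589 × 12^0.667 = 2.589 × 5.246 = 13.58 μm
  Mass loss = 13.58 μm × 8.96 g/cm³ = 121.7 g·m⁻²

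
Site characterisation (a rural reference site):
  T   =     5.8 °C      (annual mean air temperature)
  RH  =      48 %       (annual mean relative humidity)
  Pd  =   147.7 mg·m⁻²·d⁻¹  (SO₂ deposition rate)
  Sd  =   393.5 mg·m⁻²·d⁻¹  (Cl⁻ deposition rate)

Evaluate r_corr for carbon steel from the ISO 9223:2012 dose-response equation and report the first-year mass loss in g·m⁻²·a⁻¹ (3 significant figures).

carbon steel: temperature factor f = +0.150·(-4.2) = -0.6300
  Pd branch = 1.77·Pd^0.52·e^(0.02·RH+f) = 33.06 μm/a
  Cl⁻ term: 0.102·393.5^0.62·exp(0.033·48+0.04·5.8) = 25.48
  sum: 33.06 + 25.48 → r_corr = 58.54 μm/a
Convert to mass loss: 58.54 μm/a × 7.85 g/cm³ = 459.6 g·m⁻²·a⁻¹

r_corr = 460 g·m⁻²·a⁻¹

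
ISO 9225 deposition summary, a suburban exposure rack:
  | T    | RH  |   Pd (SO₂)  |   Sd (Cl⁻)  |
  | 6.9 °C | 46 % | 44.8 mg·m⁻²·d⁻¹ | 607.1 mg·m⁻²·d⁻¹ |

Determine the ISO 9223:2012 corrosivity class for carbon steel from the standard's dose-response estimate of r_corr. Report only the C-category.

carbon steel: f(T) = +0.150·(T−10) [T≤10 °C] = -0.4650
  Pd branch = 1.77·Pd^0.52·e^(0.02·RH+f) = 20.15 μm/a
  Sd branch = 0.102·Sd^0.62·e^(0.033·RH+0.04·T) = 32.61 μm/a
  sum: 20.15 + 32.61 → r_corr = 52.76 μm/a
52.8 μm/a falls in (50, 80] for carbon steel → category C4

C4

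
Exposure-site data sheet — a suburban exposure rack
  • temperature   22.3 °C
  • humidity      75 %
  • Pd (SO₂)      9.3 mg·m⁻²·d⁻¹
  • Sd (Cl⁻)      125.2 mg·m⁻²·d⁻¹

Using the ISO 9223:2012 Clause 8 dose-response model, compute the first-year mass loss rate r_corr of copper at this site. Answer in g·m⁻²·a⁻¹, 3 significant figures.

r_corr = 17.7 g·m⁻²·a⁻¹

copper: T>10 °C ⇒ hinge -0.080·(22.3−10) = -0.9840
  Pd branch = 0.0053·Pd^0.26·e^(0.059·RH+f) = 0.2955 μm/a
  Cl⁻ term: 0.01025·125.2^0.27·exp(0.036·75+0.049·22.3) = 1.676
  sum: 0.2955 + 1.676 → r_corr = 1.971 μm/a
Convert to mass loss: 1.971 μm/a × 8.96 g/cm³ = 17.66 g·m⁻²·a⁻¹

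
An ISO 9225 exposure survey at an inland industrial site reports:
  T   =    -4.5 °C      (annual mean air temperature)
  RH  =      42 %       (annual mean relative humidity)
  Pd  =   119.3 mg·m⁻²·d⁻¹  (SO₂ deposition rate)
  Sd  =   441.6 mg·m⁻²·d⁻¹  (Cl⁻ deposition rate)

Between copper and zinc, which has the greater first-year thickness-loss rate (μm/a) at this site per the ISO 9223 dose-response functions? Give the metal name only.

copper: f(T) = +0.126·(T−10) [T≤10 °C] = -1.8270
  sulphur-dioxide contribution → 0.03523 μm/a
  chloride contribution → 0.1931 μm/a
  total first-year rate 0.2283 μm/a
zinc: temperature factor f = +0.038·(-14.5) = -0.5510
  sulphur-dioxide contribution → 0.4208 μm/a
  chloride contribution → 0.5377 μm/a
  ⇒ r_corr(zinc) = 0.9585 μm/a
Ordering by μm/a: zinc (0.958) > copper (0.228)

zinc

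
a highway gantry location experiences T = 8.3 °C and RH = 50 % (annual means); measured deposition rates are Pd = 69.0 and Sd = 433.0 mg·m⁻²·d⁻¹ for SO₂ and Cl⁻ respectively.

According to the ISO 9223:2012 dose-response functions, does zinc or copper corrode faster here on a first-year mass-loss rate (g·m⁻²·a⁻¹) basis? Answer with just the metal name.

zinc: T≤10 °C ⇒ hinge +0.038·(8.3−10) = -0.0646
  sulphur-dioxide contribution → 0.7772 μm/a
  chloride contribution → 1.682 μm/a
  ⇒ r_corr(zinc) = 2.46 μm/a
  mass loss = 2.46 μm/a × 7.14 g/cm³ = 17.56 g·m⁻²·a⁻¹
copper: T≤10 °C ⇒ hinge +0.126·(8.3−10) = -0.2142
  sulphur-dioxide contribution → 0.2458 μm/a
  chloride contribution → 0.4797 μm/a
  ⇒ r_corr(copper) = 0.7254 μm/a
  mass loss = 0.7254 μm/a × 8.96 g/cm³ = 6.5 g·m⁻²·a⁻¹
Ordering by g·m⁻²·a⁻¹: zinc (17.6) > copper (6.5)

zinc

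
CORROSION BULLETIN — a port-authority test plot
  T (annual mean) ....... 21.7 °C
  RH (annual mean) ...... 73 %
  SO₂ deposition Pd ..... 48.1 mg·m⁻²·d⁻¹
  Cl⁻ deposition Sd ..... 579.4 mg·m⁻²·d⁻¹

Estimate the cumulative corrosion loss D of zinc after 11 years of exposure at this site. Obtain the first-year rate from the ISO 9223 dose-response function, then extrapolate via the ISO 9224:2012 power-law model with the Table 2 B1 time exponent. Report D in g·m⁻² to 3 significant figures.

D(11) = 419 g·m⁻²

zinc: f(T) = -0.071·(T−10) [T>10 °C] = -0.8307
  Pd branch = 0.0129·Pd^0.44·e^(0.046·RH+f) = 0.8878 μm/a
  Sd branch = 0.0175·Sd^0.57·e^(0.008·RH+0.085·T) = 7.458 μm/a
  r_corr = 0.8878 + 7.458 = 8.346 μm/a
ISO 9224: D(t) = r_corr · t^b with b = 0.813 (zinc, B1)
  D(11) = 8.346 × 11^0.813 = 8.346 × 7.025 = 58.63 μm
  Mass loss = 58.63 μm × 7.14 g/cm³ = 418.6 g·m⁻²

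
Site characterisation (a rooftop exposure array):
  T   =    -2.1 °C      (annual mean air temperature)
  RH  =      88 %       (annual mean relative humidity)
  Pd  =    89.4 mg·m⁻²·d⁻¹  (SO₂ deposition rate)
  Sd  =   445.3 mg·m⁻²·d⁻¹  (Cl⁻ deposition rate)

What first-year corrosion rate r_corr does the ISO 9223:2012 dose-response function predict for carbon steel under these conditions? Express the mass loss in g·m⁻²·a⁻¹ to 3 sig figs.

carbon steel: f(T) = +0.150·(T−10) [T≤10 °C] = -1.8150
  sulphur-dioxide contribution → 17.33 μm/a
  chloride contribution → 75.07 μm/a
  total first-year rate 92.4 μm/a
Convert to mass loss: 92.4 μm/a × 7.85 g/cm³ = 725.3 g·m⁻²·a⁻¹

r_corr = 725 g·m⁻²·a⁻¹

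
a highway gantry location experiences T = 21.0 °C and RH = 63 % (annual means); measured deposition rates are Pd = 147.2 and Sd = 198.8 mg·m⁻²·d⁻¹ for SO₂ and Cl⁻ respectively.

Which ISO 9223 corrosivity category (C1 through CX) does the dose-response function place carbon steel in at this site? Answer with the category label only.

carbon steel: f(T) = -0.054·(T−10) [T>10 °C] = -0.5940
  SO₂ term: 1.77·147.2^0.52·exp(0.02·63-0.5940) = 46.19
  Sd branch = 0.102·Sd^0.62·e^(0.033·RH+0.04·T) = 50.27 μm/a
  sum: 46.19 + 50.27 → r_corr = 96.46 μm/a
ISO 9223 Table 2 (carbon steel): 80 < 96.5 ≤ 200 μm/a ⇒ C5

C5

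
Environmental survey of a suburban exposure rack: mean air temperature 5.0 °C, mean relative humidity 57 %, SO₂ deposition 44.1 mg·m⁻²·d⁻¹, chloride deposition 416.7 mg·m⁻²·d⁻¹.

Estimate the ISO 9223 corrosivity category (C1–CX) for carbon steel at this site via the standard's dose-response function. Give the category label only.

C4

carbon steel: f(T) = +0.150·(T−10) [T≤10 °C] = -0.7500
  SO₂ term: 1.77·44.1^0.52·exp(0.02·57-0.7500) = 18.73
  Cl⁻ term: 0.102·416.7^0.62·exp(0.033·57+0.04·5.0) = 34.41
  r_corr = 18.73 + 34.41 = 53.13 μm/a
Category bounds: 50…80 μm/a bracket r_corr ⇒ C4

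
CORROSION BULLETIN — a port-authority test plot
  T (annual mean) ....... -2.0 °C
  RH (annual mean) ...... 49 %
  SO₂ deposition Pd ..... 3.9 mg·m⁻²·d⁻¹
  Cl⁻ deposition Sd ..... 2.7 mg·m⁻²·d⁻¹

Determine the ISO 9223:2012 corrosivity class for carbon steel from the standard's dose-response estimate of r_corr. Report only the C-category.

carbon steel: T≤10 °C ⇒ hinge +0.150·(-2.0−10) = -1.8000
  Pd branch = 1.77·Pd^0.52·e^(0.02·RH+f) = 1.582 μm/a
  Sd branch = 0.102·Sd^0.62·e^(0.033·RH+0.04·T) = 0.8781 μm/a
  r_corr = 1.582 + 0.8781 = 2.46 μm/a
Category bounds: 1.3…25 μm/a bracket r_corr ⇒ C2

C2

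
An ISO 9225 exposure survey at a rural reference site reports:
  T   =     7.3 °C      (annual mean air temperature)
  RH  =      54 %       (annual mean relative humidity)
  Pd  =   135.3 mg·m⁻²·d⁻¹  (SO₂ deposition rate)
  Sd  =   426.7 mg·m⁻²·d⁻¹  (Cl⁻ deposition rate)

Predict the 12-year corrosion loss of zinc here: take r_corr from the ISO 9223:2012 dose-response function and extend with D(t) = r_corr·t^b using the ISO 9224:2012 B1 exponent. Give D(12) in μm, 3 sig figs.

zinc: f(T) = +0.038·(T−10) [T≤10 °C] = -0.1026
  SO₂ term: 0.0129·135.3^0.44·exp(0.046·54-0.1026) = 1.209
  Cl⁻ term: 0.0175·426.7^0.57·exp(0.008·54+0.085·7.3) = 1.582
  r_corr = 1.209 + 1.582 = 2.792 μm/a
Long-term exponent b (ISO 9224 Table 2, B1) = 0.813
  D(12) = 2.792 × 12^0.813 = 2.792 × 7.54 = 21.05 μm

D(12) = 21.1 μm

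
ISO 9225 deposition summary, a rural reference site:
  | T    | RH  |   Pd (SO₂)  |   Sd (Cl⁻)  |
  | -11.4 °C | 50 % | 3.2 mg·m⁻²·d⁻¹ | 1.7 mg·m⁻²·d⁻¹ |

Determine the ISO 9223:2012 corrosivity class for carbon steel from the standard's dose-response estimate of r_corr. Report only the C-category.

C1

carbon steel: T≤10 °C ⇒ hinge +0.150·(-11.4−10) = -3.2100
  SO₂ term: 1.77·3.2^0.52·exp(0.02·50-3.2100) = 0.3555
  Sd branch = 0.102·Sd^0.62·e^(0.033·RH+0.04·T) = 0.4678 μm/a
  r_corr = 0.3555 + 0.4678 = 0.8233 μm/a
0.823 μm/a falls in (0, 1.3] for carbon steel → category C1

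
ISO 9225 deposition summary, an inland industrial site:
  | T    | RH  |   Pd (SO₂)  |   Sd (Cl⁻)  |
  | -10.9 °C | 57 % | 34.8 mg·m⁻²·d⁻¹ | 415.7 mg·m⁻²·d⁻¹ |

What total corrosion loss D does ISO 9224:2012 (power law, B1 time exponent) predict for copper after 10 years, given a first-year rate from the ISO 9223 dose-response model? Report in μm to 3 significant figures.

D(10) = 1.24 μm

copper: temperature factor f = +0.126·(-20.9) = -2.6334
  Pd branch = 0.0053·Pd^0.26·e^(0.059·RH+f) = 0.02767 μm/a
  Sd branch = 0.01025·Sd^0.27·e^(0.036·RH+0.049·T) = 0.2382 μm/a
  sum: 0.02767 + 0.2382 → r_corr = 0.2659 μm/a
Power-law: D(10) = r_corr · 10^0.667
  D(10) = 0.2659 × 10^0.667 = 0.2659 × 4.645 = 1.235 μm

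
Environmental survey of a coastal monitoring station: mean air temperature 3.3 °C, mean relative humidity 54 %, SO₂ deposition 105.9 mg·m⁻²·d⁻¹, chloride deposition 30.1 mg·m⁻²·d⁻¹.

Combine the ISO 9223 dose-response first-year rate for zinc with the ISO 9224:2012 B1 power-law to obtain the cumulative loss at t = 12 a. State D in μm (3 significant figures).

zinc: T≤10 °C ⇒ hinge +0.038·(3.3−10) = -0.2546
  Pd branch = 0.0129·Pd^0.44·e^(0.046·RH+f) = 0.9327 μm/a
  Sd branch = 0.0175·Sd^0.57·e^(0.008·RH+0.085·T) = 0.2485 μm/a
  r_corr = 0.9327 + 0.2485 = 1.181 μm/a
Long-term exponent b (ISO 9224 Table 2, B1) = 0.813
  D(12) = 1.181 × 12^0.813 = 1.181 × 7.54 = 8.906 μm

D(12) = 8.91 μm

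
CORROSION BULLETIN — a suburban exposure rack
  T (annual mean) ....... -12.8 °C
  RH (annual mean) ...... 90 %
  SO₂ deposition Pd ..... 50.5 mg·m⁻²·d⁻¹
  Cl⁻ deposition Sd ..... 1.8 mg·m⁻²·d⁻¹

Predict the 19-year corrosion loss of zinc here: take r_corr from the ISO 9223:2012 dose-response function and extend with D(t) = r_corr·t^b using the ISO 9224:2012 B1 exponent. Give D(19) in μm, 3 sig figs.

zinc: f(T) = +0.038·(T−10) [T≤10 °C] = -0.8664
  Pd branch = 0.0129·Pd^0.44·e^(0.046·RH+f) = 1.913 μm/a
  Sd branch = 0.0175·Sd^0.57·e^(0.008·RH+0.085·T) = 0.01693 μm/a
  r_corr = 1.913 + 0.01693 = 1.93 μm/a
Long-term exponent b (ISO 9224 Table 2, B1) = 0.813
  D(19) = 1.93 × 19^0.813 = 1.93 × 10.96 = 21.14 μm

D(19) = 21.1 μm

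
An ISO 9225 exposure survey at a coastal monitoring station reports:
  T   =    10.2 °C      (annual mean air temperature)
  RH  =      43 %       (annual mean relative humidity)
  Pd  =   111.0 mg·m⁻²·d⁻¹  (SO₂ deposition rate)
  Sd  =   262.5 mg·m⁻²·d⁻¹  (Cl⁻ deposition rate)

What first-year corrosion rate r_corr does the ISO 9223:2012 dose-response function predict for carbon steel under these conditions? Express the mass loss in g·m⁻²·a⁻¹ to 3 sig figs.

carbon steel: f(T) = -0.054·(T−10) [T>10 °C] = -0.0108
  Pd branch = 1.77·Pd^0.52·e^(0.02·RH+f) = 47.9 μm/a
  Sd branch = 0.102·Sd^0.62·e^(0.033·RH+0.04·T) = 20.04 μm/a
  r_corr = 47.9 + 20.04 = 67.94 μm/a
Convert to mass loss: 67.94 μm/a × 7.85 g/cm³ = 533.3 g·m⁻²·a⁻¹

r_corr = 533 g·m⁻²·a⁻¹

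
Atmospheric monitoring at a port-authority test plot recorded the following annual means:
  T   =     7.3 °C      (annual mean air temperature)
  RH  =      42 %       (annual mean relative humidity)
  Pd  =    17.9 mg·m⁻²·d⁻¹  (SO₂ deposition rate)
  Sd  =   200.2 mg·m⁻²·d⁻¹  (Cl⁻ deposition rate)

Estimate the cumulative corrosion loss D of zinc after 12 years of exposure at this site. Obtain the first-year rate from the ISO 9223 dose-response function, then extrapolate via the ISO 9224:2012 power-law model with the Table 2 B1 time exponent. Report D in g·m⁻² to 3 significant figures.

zinc: T≤10 °C ⇒ hinge +0.038·(7.3−10) = -0.1026
  sulphur-dioxide contribution → 0.286 μm/a
  chloride contribution → 0.9338 μm/a
  total first-year rate 1.22 μm/a
Power-law: D(12) = r_corr · 12^0.813
  D(12) = 1.22 × 12^0.813 = 1.22 × 7.54 = 9.198 μm
  Mass loss = 9.198 μm × 7.14 g/cm³ = 65.67 g·m⁻²

D(12) = 65.7 g·m⁻²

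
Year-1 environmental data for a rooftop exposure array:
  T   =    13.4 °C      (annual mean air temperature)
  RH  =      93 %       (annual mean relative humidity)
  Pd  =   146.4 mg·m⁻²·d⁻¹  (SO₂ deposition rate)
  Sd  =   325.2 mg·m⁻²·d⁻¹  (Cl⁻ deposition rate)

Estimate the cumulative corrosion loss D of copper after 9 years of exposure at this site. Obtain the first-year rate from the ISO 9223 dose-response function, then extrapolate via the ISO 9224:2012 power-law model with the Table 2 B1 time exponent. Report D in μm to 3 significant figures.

D(9) = 27.0 μm

copper: T>10 °C ⇒ hinge -0.080·(13.4−10) = -0.2720
  SO₂ term: 0.0053·146.4^0.26·exp(0.059·93-0.2720) = 3.566
  Cl⁻ term: 0.01025·325.2^0.27·exp(0.036·93+0.049·13.4) = 2.68
  sum: 3.566 + 2.68 → r_corr = 6.246 μm/a
Long-term exponent b (ISO 9224 Table 2, B1) = 0.667
  D(9) = 6.246 × 9^0.667 = 6.246 × 4.33 = 27.05 μm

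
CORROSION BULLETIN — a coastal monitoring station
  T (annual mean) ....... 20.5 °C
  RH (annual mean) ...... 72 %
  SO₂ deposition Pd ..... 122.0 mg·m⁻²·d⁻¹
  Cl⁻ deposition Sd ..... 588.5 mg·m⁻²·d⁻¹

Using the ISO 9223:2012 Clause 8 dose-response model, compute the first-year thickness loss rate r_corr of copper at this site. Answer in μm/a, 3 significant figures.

copper: T>10 °C ⇒ hinge -0.080·(20.5−10) = -0.8400
  sulphur-dioxide contribution → 0.5582 μm/a
  chloride contribution → 2.092 μm/a
  ⇒ r_corr(copper) = 2.65 μm/a

r_corr = 2.65 μm/a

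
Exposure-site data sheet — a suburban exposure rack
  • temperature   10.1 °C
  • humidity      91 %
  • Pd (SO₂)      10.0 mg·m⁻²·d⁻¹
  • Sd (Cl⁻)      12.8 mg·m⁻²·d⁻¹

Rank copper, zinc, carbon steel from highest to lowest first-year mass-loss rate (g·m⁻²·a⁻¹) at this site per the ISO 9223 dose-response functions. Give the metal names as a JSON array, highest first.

copper: f(T) = -0.080·(T−10) [T>10 °C] = -0.0080
  Pd branch = 0.0053·Pd^0.26·e^(0.059·RH+f) = 2.054 μm/a
  Cl⁻ term: 0.01025·12.8^0.27·exp(0.036·91+0.049·10.1) = 0.8858
  sum: 2.054 + 0.8858 → r_corr = 2.939 μm/a
  mass loss = 2.939 μm/a × 8.96 g/cm³ = 26.34 g·m⁻²·a⁻¹
zinc: T>10 °C ⇒ hinge -0.071·(10.1−10) = -0.0071
  SO₂ term: 0.0129·10.0^0.44·exp(0.046·91-0.0071) = 2.32
  Cl⁻ term: 0.0175·12.8^0.57·exp(0.008·91+0.085·10.1) = 0.3657
  sum: 2.32 + 0.3657 → r_corr = 2.686 μm/a
  mass loss = 2.686 μm/a × 7.14 g/cm³ = 19.18 g·m⁻²·a⁻¹
carbon steel: f(T) = -0.054·(T−10) [T>10 °C] = -0.0054
  SO₂ term: 1.77·10.0^0.52·exp(0.02·91-0.0054) = 35.98
  Cl⁻ term: 0.102·12.8^0.62·exp(0.033·91+0.04·10.1) = 14.95
  r_corr = 35.98 + 14.95 = 50.93 μm/a
  mass loss = 50.93 μm/a × 7.85 g/cm³ = 399.8 g·m⁻²·a⁻¹
Ordering by g·m⁻²·a⁻¹: carbon steel (400) > copper (26.3) > zinc (19.2)

["carbon steel", "copper", "zinc"]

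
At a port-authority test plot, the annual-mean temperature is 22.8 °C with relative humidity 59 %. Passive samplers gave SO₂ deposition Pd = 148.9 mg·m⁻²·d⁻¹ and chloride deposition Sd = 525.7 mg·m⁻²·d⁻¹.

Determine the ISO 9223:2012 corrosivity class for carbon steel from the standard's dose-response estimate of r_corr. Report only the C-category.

carbon steel: temperature factor f = -0.054·(12.8) = -0.6912
  sulphur-dioxide contribution → 38.92 μm/a
  chloride contribution → 86.52 μm/a
  ⇒ r_corr(carbon steel) = 125.4 μm/a
125 μm/a falls in (80, 200] for carbon steel → category C5

C5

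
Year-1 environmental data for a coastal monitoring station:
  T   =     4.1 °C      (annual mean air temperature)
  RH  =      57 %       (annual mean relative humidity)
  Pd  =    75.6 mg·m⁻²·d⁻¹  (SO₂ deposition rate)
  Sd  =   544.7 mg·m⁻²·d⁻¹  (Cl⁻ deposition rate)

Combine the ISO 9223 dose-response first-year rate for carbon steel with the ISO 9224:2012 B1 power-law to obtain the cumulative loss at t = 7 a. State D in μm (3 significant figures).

D(7) = 168 μm

carbon steel: temperature factor f = +0.150·(-5.9) = -0.8850
  sulphur-dioxide contribution → 21.65 μm/a
  chloride contribution → 39.19 μm/a
  ⇒ r_corr(carbon steel) = 60.84 μm/a
ISO 9224: D(t) = r_corr · t^b with b = 0.523 (carbon steel, B1)
  D(7) = 60.84 × 7^0.523 = 60.84 × 2.767 = 168.3 μm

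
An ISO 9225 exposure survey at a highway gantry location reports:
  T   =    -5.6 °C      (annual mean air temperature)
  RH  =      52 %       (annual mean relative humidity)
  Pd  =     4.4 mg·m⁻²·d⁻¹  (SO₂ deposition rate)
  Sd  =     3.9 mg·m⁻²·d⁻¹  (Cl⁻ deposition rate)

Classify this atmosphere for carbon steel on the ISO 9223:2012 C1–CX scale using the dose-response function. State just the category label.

C2

carbon steel: f(T) = +0.150·(T−10) [T≤10 °C] = -2.3400
  Pd branch = 1.77·Pd^0.52·e^(0.02·RH+f) = 1.042 μm/a
  Sd branch = 0.102·Sd^0.62·e^(0.033·RH+0.04·T) = 1.054 μm/a
  r_corr = 1.042 + 1.054 = 2.097 μm/a
ISO 9223 Table 2 (carbon steel): 1.3 < 2.1 ≤ 25 μm/a ⇒ C2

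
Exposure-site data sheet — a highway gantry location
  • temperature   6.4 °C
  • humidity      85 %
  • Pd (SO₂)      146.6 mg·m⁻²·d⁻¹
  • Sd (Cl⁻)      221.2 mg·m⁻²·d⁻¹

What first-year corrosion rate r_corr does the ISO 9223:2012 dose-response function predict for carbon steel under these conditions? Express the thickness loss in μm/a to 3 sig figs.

carbon steel: f(T) = +0.150·(T−10) [T≤10 °C] = -0.5400
  sulphur-dioxide contribution → 75.53 μm/a
  chloride contribution → 61.91 μm/a
  total first-year rate 137.4 μm/a

r_corr = 137 μm/a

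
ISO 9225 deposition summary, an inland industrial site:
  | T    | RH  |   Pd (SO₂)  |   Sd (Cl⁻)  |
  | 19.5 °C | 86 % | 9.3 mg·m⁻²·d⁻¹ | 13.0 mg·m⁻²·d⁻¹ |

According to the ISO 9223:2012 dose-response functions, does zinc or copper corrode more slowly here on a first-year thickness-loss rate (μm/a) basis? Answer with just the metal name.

zinc

zinc: T>10 °C ⇒ hinge -0.071·(19.5−10) = -0.6745
  sulphur-dioxide contribution → 0.9159 μm/a
  chloride contribution → 0.7882 μm/a
  total first-year rate 1.704 μm/a
copper: T>10 °C ⇒ hinge -0.080·(19.5−10) = -0.7600
  sulphur-dioxide contribution → 0.7073 μm/a
  chloride contribution → 1.178 μm/a
  total first-year rate 1.885 μm/a
Ordering by μm/a: copper (1.89) > zinc (1.7)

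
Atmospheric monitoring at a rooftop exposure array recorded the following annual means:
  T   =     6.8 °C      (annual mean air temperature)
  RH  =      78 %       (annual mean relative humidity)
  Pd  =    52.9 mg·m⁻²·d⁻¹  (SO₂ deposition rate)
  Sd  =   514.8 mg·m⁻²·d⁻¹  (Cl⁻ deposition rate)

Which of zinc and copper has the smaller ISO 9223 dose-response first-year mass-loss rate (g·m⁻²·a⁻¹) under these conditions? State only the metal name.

zinc: temperature factor f = +0.038·(-3.2) = -0.1216
  SO₂ term: 0.0129·52.9^0.44·exp(0.046·78-0.1216) = 2.368
  Cl⁻ term: 0.0175·514.8^0.57·exp(0.008·78+0.085·6.8) = 2.045
  sum: 2.368 + 2.045 → r_corr = 4.413 μm/a
  mass loss = 4.413 μm/a × 7.14 g/cm³ = 31.51 g·m⁻²·a⁻¹
copper: T≤10 °C ⇒ hinge +0.126·(6.8−10) = -0.4032
  SO₂ term: 0.0053·52.9^0.26·exp(0.059·78-0.4032) = 0.9906
  Cl⁻ term: 0.01025·514.8^0.27·exp(0.036·78+0.049·6.8) = 1.28
  r_corr = 0.9906 + 1.28 = 2.27 μm/a
  mass loss = 2.27 μm/a × 8.96 g/cm³ = 20.34 g·m⁻²·a⁻¹
Ordering by g·m⁻²·a⁻¹: zinc (31.5) > copper (20.3)

copper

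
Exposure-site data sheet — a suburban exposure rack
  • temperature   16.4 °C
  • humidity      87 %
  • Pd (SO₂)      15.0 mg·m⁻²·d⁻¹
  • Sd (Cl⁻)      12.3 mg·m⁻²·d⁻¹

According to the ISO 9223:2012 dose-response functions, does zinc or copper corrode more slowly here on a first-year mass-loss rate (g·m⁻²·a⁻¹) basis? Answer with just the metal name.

zinc: f(T) = -0.071·(T−10) [T>10 °C] = -0.4544
  Pd branch = 0.0129·Pd^0.44·e^(0.046·RH+f) = 1.475 μm/a
  Sd branch = 0.0175·Sd^0.57·e^(0.008·RH+0.085·T) = 0.5915 μm/a
  sum: 1.475 + 0.5915 → r_corr = 2.066 μm/a
  mass loss = 2.066 μm/a × 7.14 g/cm³ = 14.75 g·m⁻²·a⁻¹
copper: T>10 °C ⇒ hinge -0.080·(16.4−10) = -0.5120
  SO₂ term: 0.0053·15.0^0.26·exp(0.059·87-0.5120) = 1.089
  Cl⁻ term: 0.01025·12.3^0.27·exp(0.036·87+0.049·16.4) = 1.033
  sum: 1.089 + 1.033 → r_corr = 2.122 μm/a
  mass loss = 2.122 μm/a × 8.96 g/cm³ = 19.01 g·m⁻²·a⁻¹
Ordering by g·m⁻²·a⁻¹: copper (19) > zinc (14.8)

zinc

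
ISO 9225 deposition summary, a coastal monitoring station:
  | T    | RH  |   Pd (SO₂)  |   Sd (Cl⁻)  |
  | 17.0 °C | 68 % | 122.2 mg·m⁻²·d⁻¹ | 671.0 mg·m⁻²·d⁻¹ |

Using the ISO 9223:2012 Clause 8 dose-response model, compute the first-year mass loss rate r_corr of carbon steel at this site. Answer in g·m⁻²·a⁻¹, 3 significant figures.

carbon steel: f(T) = -0.054·(T−10) [T>10 °C] = -0.3780
  sulphur-dioxide contribution → 57.51 μm/a
  chloride contribution → 107.4 μm/a
  total first-year rate 164.9 μm/a
Convert to mass loss: 164.9 μm/a × 7.85 g/cm³ = 1295 g·m⁻²·a⁻¹

r_corr = 1.29e+03 g·m⁻²·a⁻¹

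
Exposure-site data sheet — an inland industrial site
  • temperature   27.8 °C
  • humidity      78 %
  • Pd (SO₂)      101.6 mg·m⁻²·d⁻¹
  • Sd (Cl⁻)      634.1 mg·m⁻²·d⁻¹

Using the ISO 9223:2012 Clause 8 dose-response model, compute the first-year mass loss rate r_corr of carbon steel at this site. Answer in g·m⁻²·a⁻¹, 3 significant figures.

r_corr = 2.02e+03 g·m⁻²·a⁻¹

carbon steel: f(T) = -0.054·(T−10) [T>10 °C] = -0.9612
  SO₂ term: 1.77·101.6^0.52·exp(0.02·78-0.9612) = 35.61
  Sd branch = 0.102·Sd^0.62·e^(0.033·RH+0.04·T) = 222.2 μm/a
  sum: 35.61 + 222.2 → r_corr = 257.8 μm/a
Convert to mass loss: 257.8 μm/a × 7.85 g/cm³ = 2024 g·m⁻²·a⁻¹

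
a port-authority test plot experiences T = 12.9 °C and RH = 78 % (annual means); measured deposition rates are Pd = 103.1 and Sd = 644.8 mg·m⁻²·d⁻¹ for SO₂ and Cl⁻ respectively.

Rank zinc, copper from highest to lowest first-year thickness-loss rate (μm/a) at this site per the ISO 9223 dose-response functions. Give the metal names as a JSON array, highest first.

zinc: T>10 °C ⇒ hinge -0.071·(12.9−10) = -0.2059
  SO₂ term: 0.0129·103.1^0.44·exp(0.046·78-0.2059) = 2.919
  Cl⁻ term: 0.0175·644.8^0.57·exp(0.008·78+0.085·12.9) = 3.905
  sum: 2.919 + 3.905 → r_corr = 6.824 μm/a
copper: f(T) = -0.080·(T−10) [T>10 °C] = -0.2320
  SO₂ term: 0.0053·103.1^0.26·exp(0.059·78-0.2320) = 1.398
  Cl⁻ term: 0.01025·644.8^0.27·exp(0.036·78+0.049·12.9) = 1.834
  r_corr = 1.398 + 1.834 = 3.232 μm/a
Ordering by μm/a: zinc (6.82) > copper (3.23)

["zinc", "copper"]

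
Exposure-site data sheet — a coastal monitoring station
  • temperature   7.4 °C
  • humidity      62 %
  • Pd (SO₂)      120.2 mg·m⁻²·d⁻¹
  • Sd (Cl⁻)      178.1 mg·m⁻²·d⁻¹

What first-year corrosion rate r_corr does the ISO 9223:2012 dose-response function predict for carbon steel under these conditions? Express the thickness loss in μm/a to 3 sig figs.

carbon steel: temperature factor f = +0.150·(-2.6) = -0.3900
  sulphur-dioxide contribution → 49.97 μm/a
  chloride contribution → 26.37 μm/a
  total first-year rate 76.34 μm/a

r_corr = 76.3 μm/a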